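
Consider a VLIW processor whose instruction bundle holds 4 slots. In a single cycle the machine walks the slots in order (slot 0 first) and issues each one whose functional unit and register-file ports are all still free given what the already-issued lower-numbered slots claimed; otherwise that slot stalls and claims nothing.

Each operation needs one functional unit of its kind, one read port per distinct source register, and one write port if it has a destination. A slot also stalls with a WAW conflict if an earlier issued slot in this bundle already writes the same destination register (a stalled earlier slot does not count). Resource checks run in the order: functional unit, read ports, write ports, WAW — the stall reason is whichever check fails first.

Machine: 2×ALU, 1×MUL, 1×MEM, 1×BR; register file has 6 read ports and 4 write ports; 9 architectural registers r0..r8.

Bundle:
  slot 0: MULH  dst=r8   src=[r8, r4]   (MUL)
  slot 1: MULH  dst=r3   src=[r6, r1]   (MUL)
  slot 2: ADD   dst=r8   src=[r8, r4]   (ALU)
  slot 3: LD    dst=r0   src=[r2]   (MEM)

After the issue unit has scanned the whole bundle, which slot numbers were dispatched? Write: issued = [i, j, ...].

  0. MUL→r8 ⇒ go  {2A/0Mu/1Ld/1B | 4r 3w}
  1. MUL→r3 ⇒ no(FU)  {2A/0Mu/1Ld/1B | 4r 3w}
  2. ALU→r8 ⇒ no(WAW)  {2A/0Mu/1Ld/1B | 4r 3w}
  3. MEM→r0 ⇒ go  {2A/0Mu/0Ld/1B | 3r 2w}

issued = [0, 3]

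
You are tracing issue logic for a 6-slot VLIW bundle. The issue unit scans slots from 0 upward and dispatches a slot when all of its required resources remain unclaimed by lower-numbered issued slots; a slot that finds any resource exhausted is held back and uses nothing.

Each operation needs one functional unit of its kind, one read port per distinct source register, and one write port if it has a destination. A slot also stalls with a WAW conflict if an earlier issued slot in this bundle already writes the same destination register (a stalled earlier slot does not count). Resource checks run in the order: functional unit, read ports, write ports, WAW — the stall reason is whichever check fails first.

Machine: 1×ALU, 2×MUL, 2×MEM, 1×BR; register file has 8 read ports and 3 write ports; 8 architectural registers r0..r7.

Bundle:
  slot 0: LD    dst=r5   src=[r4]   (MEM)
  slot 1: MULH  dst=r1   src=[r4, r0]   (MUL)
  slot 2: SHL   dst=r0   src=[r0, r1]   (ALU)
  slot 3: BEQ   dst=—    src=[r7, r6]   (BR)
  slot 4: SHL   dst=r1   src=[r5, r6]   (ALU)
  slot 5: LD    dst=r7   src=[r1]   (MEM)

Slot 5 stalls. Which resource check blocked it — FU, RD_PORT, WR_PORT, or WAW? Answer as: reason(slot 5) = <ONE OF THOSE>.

[0] MEM needs rd=1 wr=1: ok; after: ALU=1 MUL=2 MEM=1 BR=1, R=7, W=2
[1] MUL needs rd=2 wr=1: ok; after: ALU=1 MUL=1 MEM=1 BR=1, R=5, W=1
[2] ALU needs rd=2 wr=1: ok; after: ALU=0 MUL=1 MEM=1 BR=1, R=3, W=0
[3] BR needs rd=2 wr=0: ok; after: ALU=0 MUL=1 MEM=1 BR=0, R=1, W=0
[4] ALU needs rd=2 wr=1: FU; after: ALU=0 MUL=1 MEM=1 BR=0, R=1, W=0
[5] MEM needs rd=1 wr=1: WR_PORT; after: ALU=0 MUL=1 MEM=1 BR=0, R=1, W=0

reason(slot 5) = WR_PORT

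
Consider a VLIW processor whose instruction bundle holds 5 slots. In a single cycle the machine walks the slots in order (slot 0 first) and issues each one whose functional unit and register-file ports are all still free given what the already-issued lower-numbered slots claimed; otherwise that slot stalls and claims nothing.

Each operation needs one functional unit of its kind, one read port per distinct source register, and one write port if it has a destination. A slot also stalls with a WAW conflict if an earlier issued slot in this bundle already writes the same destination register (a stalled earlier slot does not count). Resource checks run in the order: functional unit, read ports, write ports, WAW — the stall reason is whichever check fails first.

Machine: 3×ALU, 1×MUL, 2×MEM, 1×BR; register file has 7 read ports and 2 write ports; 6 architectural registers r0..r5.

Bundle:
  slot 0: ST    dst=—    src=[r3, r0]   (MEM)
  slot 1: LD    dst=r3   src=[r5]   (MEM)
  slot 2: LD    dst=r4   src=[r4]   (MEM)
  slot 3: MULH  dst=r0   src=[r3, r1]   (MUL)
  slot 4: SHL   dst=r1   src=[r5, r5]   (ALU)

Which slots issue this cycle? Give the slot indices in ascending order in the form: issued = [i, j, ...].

(0) want 1×MEM +2rd +0wr — yes → AL3|MU1|ME1|BR1|rd5|wr2
(1) want 1×MEM +1rd +1wr — yes → AL3|MU1|ME0|BR1|rd4|wr1
(2) want 1×MEM +1rd +1wr — FU → AL3|MU1|ME0|BR1|rd4|wr1
(3) want 1×MUL +2rd +1wr — yes → AL3|MU0|ME0|BR1|rd2|wr0
(4) want 1×ALU +1rd +1wr — WR_PORT → AL3|MU0|ME0|BR1|rd2|wr0

issued = [0, 1, 3]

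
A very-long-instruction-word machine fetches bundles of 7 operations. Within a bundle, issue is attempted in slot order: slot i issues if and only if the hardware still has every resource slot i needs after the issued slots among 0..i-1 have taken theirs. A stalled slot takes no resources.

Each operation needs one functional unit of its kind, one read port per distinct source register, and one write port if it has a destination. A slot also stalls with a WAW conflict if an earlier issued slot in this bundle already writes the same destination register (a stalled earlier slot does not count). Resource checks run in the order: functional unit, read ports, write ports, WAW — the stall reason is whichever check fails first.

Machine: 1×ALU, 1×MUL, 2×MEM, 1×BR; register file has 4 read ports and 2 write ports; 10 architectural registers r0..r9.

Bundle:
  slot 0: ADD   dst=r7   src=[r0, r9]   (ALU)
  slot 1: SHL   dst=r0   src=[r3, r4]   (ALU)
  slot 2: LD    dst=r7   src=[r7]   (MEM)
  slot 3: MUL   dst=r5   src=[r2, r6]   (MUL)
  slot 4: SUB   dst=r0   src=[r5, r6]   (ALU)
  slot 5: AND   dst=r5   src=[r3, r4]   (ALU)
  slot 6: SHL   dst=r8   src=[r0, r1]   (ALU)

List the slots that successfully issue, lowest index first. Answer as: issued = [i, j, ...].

issued = [0, 3]

  0. ALU→r7 ⇒ go  {0A/1Mu/2Ld/1B | 2r 1w}
  1. ALU→r0 ⇒ no(FU)  {0A/1Mu/2Ld/1B | 2r 1w}
  2. MEM→r7 ⇒ no(WAW)  {0A/1Mu/2Ld/1B | 2r 1w}
  3. MUL→r5 ⇒ go  {0A/0Mu/2Ld/1B | 0r 0w}
  4. ALU→r0 ⇒ no(FU)  {0A/0Mu/2Ld/1B | 0r 0w}
  5. ALU→r5 ⇒ no(FU)  {0A/0Mu/2Ld/1B | 0r 0w}
  6. ALU→r8 ⇒ no(FU)  {0A/0Mu/2Ld/1B | 0r 0w}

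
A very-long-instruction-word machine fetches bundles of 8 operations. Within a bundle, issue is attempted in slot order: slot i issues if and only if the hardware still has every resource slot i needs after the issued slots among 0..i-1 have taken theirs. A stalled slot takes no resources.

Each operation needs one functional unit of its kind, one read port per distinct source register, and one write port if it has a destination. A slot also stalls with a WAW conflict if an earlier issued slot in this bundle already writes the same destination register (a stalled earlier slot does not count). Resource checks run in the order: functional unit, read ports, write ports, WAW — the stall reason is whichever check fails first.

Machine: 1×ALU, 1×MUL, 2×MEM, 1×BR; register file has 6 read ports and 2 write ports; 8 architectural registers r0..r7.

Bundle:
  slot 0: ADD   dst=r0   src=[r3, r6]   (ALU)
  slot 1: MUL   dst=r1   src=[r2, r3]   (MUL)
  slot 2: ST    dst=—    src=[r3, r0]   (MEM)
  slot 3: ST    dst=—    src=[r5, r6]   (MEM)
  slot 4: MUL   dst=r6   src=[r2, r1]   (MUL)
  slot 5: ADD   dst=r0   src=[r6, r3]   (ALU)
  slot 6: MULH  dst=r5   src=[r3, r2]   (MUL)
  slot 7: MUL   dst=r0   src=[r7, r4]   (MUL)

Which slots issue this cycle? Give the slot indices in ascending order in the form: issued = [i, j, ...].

issued = [0, 1, 2]

  0. ALU→r0 ⇒ go  {0A/1Mu/2Ld/1B | 4r 1w}
  1. MUL→r1 ⇒ go  {0A/0Mu/2Ld/1B | 2r 0w}
  2. MEM ⇒ go  {0A/0Mu/1Ld/1B | 0r 0w}
  3. MEM ⇒ no(RD_PORT)  {0A/0Mu/1Ld/1B | 0r 0w}
  4. MUL→r6 ⇒ no(FU)  {0A/0Mu/1Ld/1B | 0r 0w}
  5. ALU→r0 ⇒ no(FU)  {0A/0Mu/1Ld/1B | 0r 0w}
  6. MUL→r5 ⇒ no(FU)  {0A/0Mu/1Ld/1B | 0r 0w}
  7. MUL→r0 ⇒ no(FU)  {0A/0Mu/1Ld/1B | 0r 0w}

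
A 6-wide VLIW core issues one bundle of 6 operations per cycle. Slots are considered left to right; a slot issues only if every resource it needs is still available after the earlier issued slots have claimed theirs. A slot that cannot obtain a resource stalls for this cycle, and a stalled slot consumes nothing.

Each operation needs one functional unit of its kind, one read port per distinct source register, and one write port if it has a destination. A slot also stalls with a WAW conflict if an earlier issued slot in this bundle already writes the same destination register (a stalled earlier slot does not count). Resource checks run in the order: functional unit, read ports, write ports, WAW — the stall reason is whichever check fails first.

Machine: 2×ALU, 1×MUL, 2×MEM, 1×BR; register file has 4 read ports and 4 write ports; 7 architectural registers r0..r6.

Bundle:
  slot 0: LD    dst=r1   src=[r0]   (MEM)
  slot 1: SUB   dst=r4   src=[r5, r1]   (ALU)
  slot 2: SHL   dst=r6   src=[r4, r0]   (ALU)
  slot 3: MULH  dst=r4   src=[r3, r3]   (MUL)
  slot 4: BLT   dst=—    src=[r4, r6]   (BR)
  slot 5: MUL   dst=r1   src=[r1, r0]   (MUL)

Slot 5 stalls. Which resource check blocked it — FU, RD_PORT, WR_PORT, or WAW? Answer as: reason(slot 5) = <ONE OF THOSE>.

[0] MEM needs rd=1 wr=1: ok; after: ALU=2 MUL=1 MEM=1 BR=1, R=3, W=3
[1] ALU needs rd=2 wr=1: ok; after: ALU=1 MUL=1 MEM=1 BR=1, R=1, W=2
[2] ALU needs rd=2 wr=1: RD_PORT; after: ALU=1 MUL=1 MEM=1 BR=1, R=1, W=2
[3] MUL needs rd=1 wr=1: WAW; after: ALU=1 MUL=1 MEM=1 BR=1, R=1, W=2
[4] BR needs rd=2 wr=0: RD_PORT; after: ALU=1 MUL=1 MEM=1 BR=1, R=1, W=2
[5] MUL needs rd=2 wr=1: RD_PORT; after: ALU=1 MUL=1 MEM=1 BR=1, R=1, W=2

reason(slot 5) = RD_PORT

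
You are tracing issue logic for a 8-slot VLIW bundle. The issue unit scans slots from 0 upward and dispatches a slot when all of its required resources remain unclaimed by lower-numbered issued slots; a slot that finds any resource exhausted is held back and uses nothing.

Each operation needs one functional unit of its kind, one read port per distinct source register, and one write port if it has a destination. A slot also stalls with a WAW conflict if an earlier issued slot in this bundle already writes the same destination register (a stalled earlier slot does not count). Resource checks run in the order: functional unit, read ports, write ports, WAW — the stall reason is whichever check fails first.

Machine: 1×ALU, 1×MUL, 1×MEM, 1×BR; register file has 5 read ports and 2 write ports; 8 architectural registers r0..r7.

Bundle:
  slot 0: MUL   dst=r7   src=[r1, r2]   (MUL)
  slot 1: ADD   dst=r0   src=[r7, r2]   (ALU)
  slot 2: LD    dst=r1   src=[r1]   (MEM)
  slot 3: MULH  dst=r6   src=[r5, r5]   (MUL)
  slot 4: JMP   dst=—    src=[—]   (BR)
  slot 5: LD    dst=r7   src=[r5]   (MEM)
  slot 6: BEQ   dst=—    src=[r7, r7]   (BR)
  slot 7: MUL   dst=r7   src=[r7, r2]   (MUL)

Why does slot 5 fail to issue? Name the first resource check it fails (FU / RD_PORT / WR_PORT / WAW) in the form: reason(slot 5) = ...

reason(slot 5) = WR_PORT

[0] MUL needs rd=2 wr=1: ok; after: ALU=1 MUL=0 MEM=1 BR=1, R=3, W=1
[1] ALU needs rd=2 wr=1: ok; after: ALU=0 MUL=0 MEM=1 BR=1, R=1, W=0
[2] MEM needs rd=1 wr=1: WR_PORT; after: ALU=0 MUL=0 MEM=1 BR=1, R=1, W=0
[3] MUL needs rd=1 wr=1: FU; after: ALU=0 MUL=0 MEM=1 BR=1, R=1, W=0
[4] BR needs rd=0 wr=0: ok; after: ALU=0 MUL=0 MEM=1 BR=0, R=1, W=0
[5] MEM needs rd=1 wr=1: WR_PORT; after: ALU=0 MUL=0 MEM=1 BR=0, R=1, W=0
[6] BR needs rd=1 wr=0: FU; after: ALU=0 MUL=0 MEM=1 BR=0, R=1, W=0
[7] MUL needs rd=2 wr=1: FU; after: ALU=0 MUL=0 MEM=1 BR=0, R=1, W=0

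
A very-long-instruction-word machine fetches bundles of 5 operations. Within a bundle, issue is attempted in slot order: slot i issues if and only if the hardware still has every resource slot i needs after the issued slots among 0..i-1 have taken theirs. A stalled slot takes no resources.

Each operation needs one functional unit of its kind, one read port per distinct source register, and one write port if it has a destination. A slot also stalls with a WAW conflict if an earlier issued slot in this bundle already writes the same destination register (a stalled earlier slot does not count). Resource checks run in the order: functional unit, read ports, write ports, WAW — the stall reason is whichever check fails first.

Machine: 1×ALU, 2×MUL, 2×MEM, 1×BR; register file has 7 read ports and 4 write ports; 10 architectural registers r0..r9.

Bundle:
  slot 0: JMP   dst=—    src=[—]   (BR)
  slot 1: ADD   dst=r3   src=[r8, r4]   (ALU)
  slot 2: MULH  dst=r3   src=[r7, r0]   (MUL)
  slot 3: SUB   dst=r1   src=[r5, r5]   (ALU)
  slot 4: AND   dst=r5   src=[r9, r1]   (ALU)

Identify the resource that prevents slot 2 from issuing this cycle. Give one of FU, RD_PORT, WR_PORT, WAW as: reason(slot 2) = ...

reason(slot 2) = WAW

slot 0 (BR): ISSUE — free A1,Mu2,Ld2,B0 rp7 wp4
slot 1 (ALU): ISSUE — free A0,Mu2,Ld2,B0 rp5 wp3
slot 2 (MUL): stall WAW — free A0,Mu2,Ld2,B0 rp5 wp3
slot 3 (ALU): stall FU — free A0,Mu2,Ld2,B0 rp5 wp3
slot 4 (ALU): stall FU — free A0,Mu2,Ld2,B0 rp5 wp3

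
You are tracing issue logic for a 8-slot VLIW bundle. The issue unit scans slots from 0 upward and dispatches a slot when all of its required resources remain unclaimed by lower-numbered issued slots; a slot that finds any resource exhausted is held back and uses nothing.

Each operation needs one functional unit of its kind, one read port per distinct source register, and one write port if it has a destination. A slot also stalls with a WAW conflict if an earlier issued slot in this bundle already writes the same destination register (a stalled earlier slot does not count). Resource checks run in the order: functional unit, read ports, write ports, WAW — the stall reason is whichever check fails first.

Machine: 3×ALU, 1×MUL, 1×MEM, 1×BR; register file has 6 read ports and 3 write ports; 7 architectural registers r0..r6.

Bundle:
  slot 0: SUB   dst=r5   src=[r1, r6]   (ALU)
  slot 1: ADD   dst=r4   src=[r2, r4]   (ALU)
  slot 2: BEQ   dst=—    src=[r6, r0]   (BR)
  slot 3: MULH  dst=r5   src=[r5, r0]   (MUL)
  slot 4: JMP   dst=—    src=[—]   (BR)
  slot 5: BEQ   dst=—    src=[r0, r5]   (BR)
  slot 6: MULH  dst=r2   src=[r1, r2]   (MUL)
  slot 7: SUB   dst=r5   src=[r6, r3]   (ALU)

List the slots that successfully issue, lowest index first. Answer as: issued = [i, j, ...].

issued = [0, 1, 2]

(0) want 1×ALU +2rd +1wr — yes → AL2|MU1|ME1|BR1|rd4|wr2
(1) want 1×ALU +2rd +1wr — yes → AL1|MU1|ME1|BR1|rd2|wr1
(2) want 1×BR +2rd +0wr — yes → AL1|MU1|ME1|BR0|rd0|wr1
(3) want 1×MUL +2rd +1wr — RD_PORT → AL1|MU1|ME1|BR0|rd0|wr1
(4) want 1×BR +0rd +0wr — FU → AL1|MU1|ME1|BR0|rd0|wr1
(5) want 1×BR +2rd +0wr — FU → AL1|MU1|ME1|BR0|rd0|wr1
(6) want 1×MUL +2rd +1wr — RD_PORT → AL1|MU1|ME1|BR0|rd0|wr1
(7) want 1×ALU +2rd +1wr — RD_PORT → AL1|MU1|ME1|BR0|rd0|wr1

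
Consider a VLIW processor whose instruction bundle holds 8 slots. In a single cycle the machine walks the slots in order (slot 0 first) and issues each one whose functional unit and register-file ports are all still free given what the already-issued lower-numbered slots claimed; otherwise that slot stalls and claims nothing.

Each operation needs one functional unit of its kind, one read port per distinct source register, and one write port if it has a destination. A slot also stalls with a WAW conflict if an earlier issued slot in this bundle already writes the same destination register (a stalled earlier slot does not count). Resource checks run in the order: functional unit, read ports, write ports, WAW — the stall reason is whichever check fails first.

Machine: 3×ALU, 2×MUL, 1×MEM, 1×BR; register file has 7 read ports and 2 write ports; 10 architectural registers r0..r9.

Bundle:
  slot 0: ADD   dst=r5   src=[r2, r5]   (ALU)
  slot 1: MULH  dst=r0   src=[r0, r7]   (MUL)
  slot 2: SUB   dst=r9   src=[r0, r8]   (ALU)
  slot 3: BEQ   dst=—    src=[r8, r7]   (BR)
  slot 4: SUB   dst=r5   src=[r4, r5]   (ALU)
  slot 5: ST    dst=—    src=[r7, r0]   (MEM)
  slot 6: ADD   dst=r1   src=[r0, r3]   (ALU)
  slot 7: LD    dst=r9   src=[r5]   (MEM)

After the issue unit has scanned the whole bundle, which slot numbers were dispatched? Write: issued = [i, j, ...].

  0. ALU→r5 ⇒ go  {2A/2Mu/1Ld/1B | 5r 1w}
  1. MUL→r0 ⇒ go  {2A/1Mu/1Ld/1B | 3r 0w}
  2. ALU→r9 ⇒ no(WR_PORT)  {2A/1Mu/1Ld/1B | 3r 0w}
  3. BR ⇒ go  {2A/1Mu/1Ld/0B | 1r 0w}
  4. ALU→r5 ⇒ no(RD_PORT)  {2A/1Mu/1Ld/0B | 1r 0w}
  5. MEM ⇒ no(RD_PORT)  {2A/1Mu/1Ld/0B | 1r 0w}
  6. ALU→r1 ⇒ no(RD_PORT)  {2A/1Mu/1Ld/0B | 1r 0w}
  7. MEM→r9 ⇒ no(WR_PORT)  {2A/1Mu/1Ld/0B | 1r 0w}

issued = [0, 1, 3]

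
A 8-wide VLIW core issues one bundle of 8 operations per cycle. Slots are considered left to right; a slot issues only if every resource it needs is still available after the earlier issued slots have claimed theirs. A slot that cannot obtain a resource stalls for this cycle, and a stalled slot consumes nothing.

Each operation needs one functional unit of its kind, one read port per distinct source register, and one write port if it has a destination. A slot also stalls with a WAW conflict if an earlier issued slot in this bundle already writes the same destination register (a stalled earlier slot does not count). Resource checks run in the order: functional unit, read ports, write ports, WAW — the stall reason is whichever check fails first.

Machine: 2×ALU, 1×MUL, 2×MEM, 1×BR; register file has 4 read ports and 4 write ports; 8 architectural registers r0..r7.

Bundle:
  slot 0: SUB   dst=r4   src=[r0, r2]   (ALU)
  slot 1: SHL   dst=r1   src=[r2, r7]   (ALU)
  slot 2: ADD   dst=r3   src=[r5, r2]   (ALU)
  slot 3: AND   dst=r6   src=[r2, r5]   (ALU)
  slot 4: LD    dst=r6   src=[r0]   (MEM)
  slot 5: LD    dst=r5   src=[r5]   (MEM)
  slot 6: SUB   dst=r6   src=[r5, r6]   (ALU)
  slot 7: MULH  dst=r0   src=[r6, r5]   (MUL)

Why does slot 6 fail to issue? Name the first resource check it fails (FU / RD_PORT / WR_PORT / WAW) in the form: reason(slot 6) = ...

reason(slot 6) = FU

(0) want 1×ALU +2rd +1wr — yes → AL1|MU1|ME2|BR1|rd2|wr3
(1) want 1×ALU +2rd +1wr — yes → AL0|MU1|ME2|BR1|rd0|wr2
(2) want 1×ALU +2rd +1wr — FU → AL0|MU1|ME2|BR1|rd0|wr2
(3) want 1×ALU +2rd +1wr — FU → AL0|MU1|ME2|BR1|rd0|wr2
(4) want 1×MEM +1rd +1wr — RD_PORT → AL0|MU1|ME2|BR1|rd0|wr2
(5) want 1×MEM +1rd +1wr — RD_PORT → AL0|MU1|ME2|BR1|rd0|wr2
(6) want 1×ALU +2rd +1wr — FU → AL0|MU1|ME2|BR1|rd0|wr2
(7) want 1×MUL +2rd +1wr — RD_PORT → AL0|MU1|ME2|BR1|rd0|wr2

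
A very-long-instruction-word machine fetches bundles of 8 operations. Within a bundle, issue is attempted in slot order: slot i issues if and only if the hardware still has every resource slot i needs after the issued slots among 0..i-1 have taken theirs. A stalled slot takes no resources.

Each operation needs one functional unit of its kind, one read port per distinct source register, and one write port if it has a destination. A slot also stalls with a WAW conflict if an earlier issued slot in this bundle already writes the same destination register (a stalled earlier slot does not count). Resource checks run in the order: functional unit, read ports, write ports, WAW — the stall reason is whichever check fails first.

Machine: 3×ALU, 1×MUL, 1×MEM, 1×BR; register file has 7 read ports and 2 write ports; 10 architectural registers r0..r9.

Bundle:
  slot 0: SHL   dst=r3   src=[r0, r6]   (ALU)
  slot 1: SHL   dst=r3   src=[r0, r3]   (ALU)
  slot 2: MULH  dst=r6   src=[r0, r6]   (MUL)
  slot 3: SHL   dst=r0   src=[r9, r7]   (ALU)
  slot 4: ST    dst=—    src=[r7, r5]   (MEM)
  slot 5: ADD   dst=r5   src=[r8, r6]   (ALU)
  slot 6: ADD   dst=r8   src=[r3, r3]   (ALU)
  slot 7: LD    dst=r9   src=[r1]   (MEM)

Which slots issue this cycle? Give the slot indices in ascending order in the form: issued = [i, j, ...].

issued = [0, 2, 4]

(0) want 1×ALU +2rd +1wr — yes → AL2|MU1|ME1|BR1|rd5|wr1
(1) want 1×ALU +2rd +1wr — WAW → AL2|MU1|ME1|BR1|rd5|wr1
(2) want 1×MUL +2rd +1wr — yes → AL2|MU0|ME1|BR1|rd3|wr0
(3) want 1×ALU +2rd +1wr — WR_PORT → AL2|MU0|ME1|BR1|rd3|wr0
(4) want 1×MEM +2rd +0wr — yes → AL2|MU0|ME0|BR1|rd1|wr0
(5) want 1×ALU +2rd +1wr — RD_PORT → AL2|MU0|ME0|BR1|rd1|wr0
(6) want 1×ALU +1rd +1wr — WR_PORT → AL2|MU0|ME0|BR1|rd1|wr0
(7) want 1×MEM +1rd +1wr — FU → AL2|MU0|ME0|BR1|rd1|wr0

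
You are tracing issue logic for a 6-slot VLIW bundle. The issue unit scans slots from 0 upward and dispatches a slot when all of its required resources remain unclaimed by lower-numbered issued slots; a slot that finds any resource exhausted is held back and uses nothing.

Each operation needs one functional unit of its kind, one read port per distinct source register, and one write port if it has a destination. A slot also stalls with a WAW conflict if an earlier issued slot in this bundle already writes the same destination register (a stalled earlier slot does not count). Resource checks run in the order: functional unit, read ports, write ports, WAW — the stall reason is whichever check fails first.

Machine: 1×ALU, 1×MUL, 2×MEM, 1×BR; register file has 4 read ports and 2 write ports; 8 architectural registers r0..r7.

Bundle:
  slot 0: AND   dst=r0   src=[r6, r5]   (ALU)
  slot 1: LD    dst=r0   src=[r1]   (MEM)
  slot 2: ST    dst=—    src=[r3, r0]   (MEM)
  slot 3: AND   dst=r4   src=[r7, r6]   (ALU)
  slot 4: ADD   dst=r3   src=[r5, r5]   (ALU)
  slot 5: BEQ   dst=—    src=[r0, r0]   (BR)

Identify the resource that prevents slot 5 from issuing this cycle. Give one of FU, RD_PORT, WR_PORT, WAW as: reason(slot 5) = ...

reason(slot 5) = RD_PORT

slot 0 (ALU): ISSUE — free A0,Mu1,Ld2,B1 rp2 wp1
slot 1 (MEM): stall WAW — free A0,Mu1,Ld2,B1 rp2 wp1
slot 2 (MEM): ISSUE — free A0,Mu1,Ld1,B1 rp0 wp1
slot 3 (ALU): stall FU — free A0,Mu1,Ld1,B1 rp0 wp1
slot 4 (ALU): stall FU — free A0,Mu1,Ld1,B1 rp0 wp1
slot 5 (BR): stall RD_PORT — free A0,Mu1,Ld1,B1 rp0 wp1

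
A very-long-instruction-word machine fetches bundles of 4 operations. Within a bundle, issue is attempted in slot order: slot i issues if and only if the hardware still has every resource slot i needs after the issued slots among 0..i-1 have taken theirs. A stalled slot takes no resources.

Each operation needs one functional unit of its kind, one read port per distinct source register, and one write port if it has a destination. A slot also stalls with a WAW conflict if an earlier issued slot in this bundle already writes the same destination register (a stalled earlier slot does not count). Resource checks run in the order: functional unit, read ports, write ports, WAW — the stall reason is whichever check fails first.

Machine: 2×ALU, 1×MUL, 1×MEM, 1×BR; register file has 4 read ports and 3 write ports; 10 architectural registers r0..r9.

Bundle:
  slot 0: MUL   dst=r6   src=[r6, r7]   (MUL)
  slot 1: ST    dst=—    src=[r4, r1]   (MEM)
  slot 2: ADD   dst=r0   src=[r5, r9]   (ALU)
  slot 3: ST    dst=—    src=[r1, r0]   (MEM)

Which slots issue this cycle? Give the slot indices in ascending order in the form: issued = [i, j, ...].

  0. MUL→r6 ⇒ go  {2A/0Mu/1Ld/1B | 2r 2w}
  1. MEM ⇒ go  {2A/0Mu/0Ld/1B | 0r 2w}
  2. ALU→r0 ⇒ no(RD_PORT)  {2A/0Mu/0Ld/1B | 0r 2w}
  3. MEM ⇒ no(FU)  {2A/0Mu/0Ld/1B | 0r 2w}

issued = [0, 1]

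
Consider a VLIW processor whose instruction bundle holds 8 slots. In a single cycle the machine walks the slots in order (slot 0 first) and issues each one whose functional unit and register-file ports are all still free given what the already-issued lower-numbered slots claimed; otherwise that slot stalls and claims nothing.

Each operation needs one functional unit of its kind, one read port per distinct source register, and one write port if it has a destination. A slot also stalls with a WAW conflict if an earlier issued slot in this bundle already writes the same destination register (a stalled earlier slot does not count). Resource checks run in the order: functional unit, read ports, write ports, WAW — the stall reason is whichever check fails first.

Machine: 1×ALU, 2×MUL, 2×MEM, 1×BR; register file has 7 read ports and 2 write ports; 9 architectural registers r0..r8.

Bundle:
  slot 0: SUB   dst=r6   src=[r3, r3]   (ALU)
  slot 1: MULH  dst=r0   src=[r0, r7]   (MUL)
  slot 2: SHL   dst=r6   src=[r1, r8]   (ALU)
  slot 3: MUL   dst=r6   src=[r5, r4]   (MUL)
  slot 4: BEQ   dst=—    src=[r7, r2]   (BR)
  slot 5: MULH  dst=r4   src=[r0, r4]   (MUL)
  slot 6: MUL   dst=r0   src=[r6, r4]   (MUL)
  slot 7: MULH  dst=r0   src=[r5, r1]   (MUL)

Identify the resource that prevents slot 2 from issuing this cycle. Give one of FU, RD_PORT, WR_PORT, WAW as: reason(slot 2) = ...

reason(slot 2) = FU

  0. ALU→r6 ⇒ go  {0A/2Mu/2Ld/1B | 6r 1w}
  1. MUL→r0 ⇒ go  {0A/1Mu/2Ld/1B | 4r 0w}
  2. ALU→r6 ⇒ no(FU)  {0A/1Mu/2Ld/1B | 4r 0w}
  3. MUL→r6 ⇒ no(WR_PORT)  {0A/1Mu/2Ld/1B | 4r 0w}
  4. BR ⇒ go  {0A/1Mu/2Ld/0B | 2r 0w}
  5. MUL→r4 ⇒ no(WR_PORT)  {0A/1Mu/2Ld/0B | 2r 0w}
  6. MUL→r0 ⇒ no(WR_PORT)  {0A/1Mu/2Ld/0B | 2r 0w}
  7. MUL→r0 ⇒ no(WR_PORT)  {0A/1Mu/2Ld/0B | 2r 0w}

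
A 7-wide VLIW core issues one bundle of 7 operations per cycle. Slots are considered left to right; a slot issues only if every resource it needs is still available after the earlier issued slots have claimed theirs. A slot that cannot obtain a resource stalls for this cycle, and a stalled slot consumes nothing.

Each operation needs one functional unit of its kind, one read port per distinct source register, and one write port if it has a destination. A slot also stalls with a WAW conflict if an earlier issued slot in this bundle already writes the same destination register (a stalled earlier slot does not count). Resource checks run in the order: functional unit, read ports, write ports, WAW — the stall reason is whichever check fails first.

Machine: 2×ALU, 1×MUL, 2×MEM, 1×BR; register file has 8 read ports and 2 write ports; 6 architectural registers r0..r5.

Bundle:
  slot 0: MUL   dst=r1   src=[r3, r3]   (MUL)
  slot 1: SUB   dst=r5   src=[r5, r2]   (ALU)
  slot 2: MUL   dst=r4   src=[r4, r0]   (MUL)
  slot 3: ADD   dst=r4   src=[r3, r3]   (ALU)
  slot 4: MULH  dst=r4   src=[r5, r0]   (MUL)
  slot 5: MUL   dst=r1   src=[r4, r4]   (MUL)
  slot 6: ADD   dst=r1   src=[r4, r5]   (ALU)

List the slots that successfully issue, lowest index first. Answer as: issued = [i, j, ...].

issued = [0, 1]

#0 MUL src=r3,r3 dispatched  <A:2 Mu:0 Ld:2 B:1 rd:7 wr:1>
#1 ALU src=r5,r2 dispatched  <A:1 Mu:0 Ld:2 B:1 rd:5 wr:0>
#2 MUL src=r4,r0 held:FU  <A:1 Mu:0 Ld:2 B:1 rd:5 wr:0>
#3 ALU src=r3,r3 held:WR_PORT  <A:1 Mu:0 Ld:2 B:1 rd:5 wr:0>
#4 MUL src=r5,r0 held:FU  <A:1 Mu:0 Ld:2 B:1 rd:5 wr:0>
#5 MUL src=r4,r4 held:FU  <A:1 Mu:0 Ld:2 B:1 rd:5 wr:0>
#6 ALU src=r4,r5 held:WR_PORT  <A:1 Mu:0 Ld:2 B:1 rd:5 wr:0>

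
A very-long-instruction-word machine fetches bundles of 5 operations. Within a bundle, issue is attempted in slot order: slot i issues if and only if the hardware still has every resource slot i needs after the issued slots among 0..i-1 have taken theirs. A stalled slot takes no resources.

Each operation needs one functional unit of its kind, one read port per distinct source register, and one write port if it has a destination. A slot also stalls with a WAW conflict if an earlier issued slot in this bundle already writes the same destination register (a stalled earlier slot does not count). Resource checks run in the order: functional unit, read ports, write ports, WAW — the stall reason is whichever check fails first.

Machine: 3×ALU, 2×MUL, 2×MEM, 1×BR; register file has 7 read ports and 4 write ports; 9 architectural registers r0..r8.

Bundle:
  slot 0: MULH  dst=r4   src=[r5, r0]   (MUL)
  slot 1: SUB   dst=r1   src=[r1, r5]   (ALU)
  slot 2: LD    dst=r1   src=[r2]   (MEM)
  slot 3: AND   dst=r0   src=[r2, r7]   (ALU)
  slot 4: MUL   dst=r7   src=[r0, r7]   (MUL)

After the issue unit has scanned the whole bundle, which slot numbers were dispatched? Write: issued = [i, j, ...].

issued = [0, 1, 3]

slot 0 (MUL): ISSUE — free A3,Mu1,Ld2,B1 rp5 wp3
slot 1 (ALU): ISSUE — free A2,Mu1,Ld2,B1 rp3 wp2
slot 2 (MEM): stall WAW — free A2,Mu1,Ld2,B1 rp3 wp2
slot 3 (ALU): ISSUE — free A1,Mu1,Ld2,B1 rp1 wp1
slot 4 (MUL): stall RD_PORT — free A1,Mu1,Ld2,B1 rp1 wp1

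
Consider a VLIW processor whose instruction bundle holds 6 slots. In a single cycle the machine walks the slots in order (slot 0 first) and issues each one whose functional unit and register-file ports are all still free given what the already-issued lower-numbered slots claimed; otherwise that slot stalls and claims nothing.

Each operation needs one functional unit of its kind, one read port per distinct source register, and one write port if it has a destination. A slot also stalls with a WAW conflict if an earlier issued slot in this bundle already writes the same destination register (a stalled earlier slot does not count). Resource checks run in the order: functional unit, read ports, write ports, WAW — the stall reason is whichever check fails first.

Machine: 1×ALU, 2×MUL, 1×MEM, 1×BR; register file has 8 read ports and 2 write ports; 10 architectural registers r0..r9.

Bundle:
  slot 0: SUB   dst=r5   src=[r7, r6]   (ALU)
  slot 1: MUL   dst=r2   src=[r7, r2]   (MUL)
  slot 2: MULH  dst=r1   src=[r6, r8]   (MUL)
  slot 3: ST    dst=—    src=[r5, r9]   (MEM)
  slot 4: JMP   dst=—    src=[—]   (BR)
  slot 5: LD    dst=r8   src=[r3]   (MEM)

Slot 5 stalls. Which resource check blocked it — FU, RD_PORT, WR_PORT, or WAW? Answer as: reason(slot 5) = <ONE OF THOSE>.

reason(slot 5) = FU

(0) want 1×ALU +2rd +1wr — yes → AL0|MU2|ME1|BR1|rd6|wr1
(1) want 1×MUL +2rd +1wr — yes → AL0|MU1|ME1|BR1|rd4|wr0
(2) want 1×MUL +2rd +1wr — WR_PORT → AL0|MU1|ME1|BR1|rd4|wr0
(3) want 1×MEM +2rd +0wr — yes → AL0|MU1|ME0|BR1|rd2|wr0
(4) want 1×BR +0rd +0wr — yes → AL0|MU1|ME0|BR0|rd2|wr0
(5) want 1×MEM +1rd +1wr — FU → AL0|MU1|ME0|BR0|rd2|wr0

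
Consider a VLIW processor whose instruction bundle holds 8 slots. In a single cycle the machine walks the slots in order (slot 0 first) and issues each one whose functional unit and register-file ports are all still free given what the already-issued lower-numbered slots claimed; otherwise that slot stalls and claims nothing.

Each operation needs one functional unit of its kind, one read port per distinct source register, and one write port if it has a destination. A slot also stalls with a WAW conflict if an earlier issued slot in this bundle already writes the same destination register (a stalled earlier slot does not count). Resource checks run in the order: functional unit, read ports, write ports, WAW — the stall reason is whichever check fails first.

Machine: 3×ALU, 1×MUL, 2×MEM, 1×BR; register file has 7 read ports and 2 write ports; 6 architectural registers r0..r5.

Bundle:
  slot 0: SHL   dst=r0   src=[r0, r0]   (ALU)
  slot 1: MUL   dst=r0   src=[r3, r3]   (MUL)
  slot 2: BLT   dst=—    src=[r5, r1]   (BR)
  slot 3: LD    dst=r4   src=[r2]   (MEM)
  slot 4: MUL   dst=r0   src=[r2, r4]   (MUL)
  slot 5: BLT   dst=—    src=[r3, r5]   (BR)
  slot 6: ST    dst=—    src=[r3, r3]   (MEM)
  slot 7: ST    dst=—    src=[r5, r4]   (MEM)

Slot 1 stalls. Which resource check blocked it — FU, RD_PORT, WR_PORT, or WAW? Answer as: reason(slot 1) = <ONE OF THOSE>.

reason(slot 1) = WAW

  0. ALU→r0 ⇒ go  {2A/1Mu/2Ld/1B | 6r 1w}
  1. MUL→r0 ⇒ no(WAW)  {2A/1Mu/2Ld/1B | 6r 1w}
  2. BR ⇒ go  {2A/1Mu/2Ld/0B | 4r 1w}
  3. MEM→r4 ⇒ go  {2A/1Mu/1Ld/0B | 3r 0w}
  4. MUL→r0 ⇒ no(WR_PORT)  {2A/1Mu/1Ld/0B | 3r 0w}
  5. BR ⇒ no(FU)  {2A/1Mu/1Ld/0B | 3r 0w}
  6. MEM ⇒ go  {2A/1Mu/0Ld/0B | 2r 0w}
  7. MEM ⇒ no(FU)  {2A/1Mu/0Ld/0B | 2r 0w}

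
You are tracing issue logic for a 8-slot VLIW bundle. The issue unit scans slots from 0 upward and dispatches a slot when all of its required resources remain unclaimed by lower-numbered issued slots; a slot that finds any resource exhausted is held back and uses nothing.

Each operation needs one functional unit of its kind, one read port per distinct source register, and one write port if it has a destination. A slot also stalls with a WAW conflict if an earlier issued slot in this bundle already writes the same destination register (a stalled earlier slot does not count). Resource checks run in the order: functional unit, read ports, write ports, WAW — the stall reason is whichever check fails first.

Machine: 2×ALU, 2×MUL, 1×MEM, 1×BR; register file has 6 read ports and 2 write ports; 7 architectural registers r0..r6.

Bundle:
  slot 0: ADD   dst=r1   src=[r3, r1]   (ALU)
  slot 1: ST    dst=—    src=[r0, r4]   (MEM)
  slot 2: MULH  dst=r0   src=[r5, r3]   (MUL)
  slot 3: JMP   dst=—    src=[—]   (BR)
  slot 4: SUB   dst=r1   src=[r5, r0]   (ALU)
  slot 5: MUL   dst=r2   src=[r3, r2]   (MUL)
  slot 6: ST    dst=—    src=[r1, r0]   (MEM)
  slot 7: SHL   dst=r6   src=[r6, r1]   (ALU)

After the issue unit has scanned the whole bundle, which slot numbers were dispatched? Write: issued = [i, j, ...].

issued = [0, 1, 2, 3]

  0. ALU→r1 ⇒ go  {1A/2Mu/1Ld/1B | 4r 1w}
  1. MEM ⇒ go  {1A/2Mu/0Ld/1B | 2r 1w}
  2. MUL→r0 ⇒ go  {1A/1Mu/0Ld/1B | 0r 0w}
  3. BR ⇒ go  {1A/1Mu/0Ld/0B | 0r 0w}
  4. ALU→r1 ⇒ no(RD_PORT)  {1A/1Mu/0Ld/0B | 0r 0w}
  5. MUL→r2 ⇒ no(RD_PORT)  {1A/1Mu/0Ld/0B | 0r 0w}
  6. MEM ⇒ no(FU)  {1A/1Mu/0Ld/0B | 0r 0w}
  7. ALU→r6 ⇒ no(RD_PORT)  {1A/1Mu/0Ld/0B | 0r 0w}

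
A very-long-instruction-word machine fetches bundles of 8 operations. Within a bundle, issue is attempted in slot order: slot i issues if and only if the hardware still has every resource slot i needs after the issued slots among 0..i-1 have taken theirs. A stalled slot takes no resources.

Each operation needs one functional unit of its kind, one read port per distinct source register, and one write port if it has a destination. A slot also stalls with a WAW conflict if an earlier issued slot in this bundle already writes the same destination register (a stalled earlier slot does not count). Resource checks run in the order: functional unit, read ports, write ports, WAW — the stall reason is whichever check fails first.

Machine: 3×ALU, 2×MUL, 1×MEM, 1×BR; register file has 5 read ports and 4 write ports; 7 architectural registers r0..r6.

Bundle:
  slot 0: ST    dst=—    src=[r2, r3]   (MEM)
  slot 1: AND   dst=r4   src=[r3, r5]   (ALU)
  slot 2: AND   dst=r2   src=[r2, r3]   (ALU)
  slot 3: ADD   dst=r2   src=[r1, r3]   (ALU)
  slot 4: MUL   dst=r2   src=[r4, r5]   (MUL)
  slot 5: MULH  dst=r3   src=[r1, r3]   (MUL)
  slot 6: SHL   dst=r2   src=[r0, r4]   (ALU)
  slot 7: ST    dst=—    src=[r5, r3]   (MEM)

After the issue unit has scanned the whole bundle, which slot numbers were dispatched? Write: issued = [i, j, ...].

(0) want 1×MEM +2rd +0wr — yes → AL3|MU2|ME0|BR1|rd3|wr4
(1) want 1×ALU +2rd +1wr — yes → AL2|MU2|ME0|BR1|rd1|wr3
(2) want 1×ALU +2rd +1wr — RD_PORT → AL2|MU2|ME0|BR1|rd1|wr3
(3) want 1×ALU +2rd +1wr — RD_PORT → AL2|MU2|ME0|BR1|rd1|wr3
(4) want 1×MUL +2rd +1wr — RD_PORT → AL2|MU2|ME0|BR1|rd1|wr3
(5) want 1×MUL +2rd +1wr — RD_PORT → AL2|MU2|ME0|BR1|rd1|wr3
(6) want 1×ALU +2rd +1wr — RD_PORT → AL2|MU2|ME0|BR1|rd1|wr3
(7) want 1×MEM +2rd +0wr — FU → AL2|MU2|ME0|BR1|rd1|wr3

issued = [0, 1]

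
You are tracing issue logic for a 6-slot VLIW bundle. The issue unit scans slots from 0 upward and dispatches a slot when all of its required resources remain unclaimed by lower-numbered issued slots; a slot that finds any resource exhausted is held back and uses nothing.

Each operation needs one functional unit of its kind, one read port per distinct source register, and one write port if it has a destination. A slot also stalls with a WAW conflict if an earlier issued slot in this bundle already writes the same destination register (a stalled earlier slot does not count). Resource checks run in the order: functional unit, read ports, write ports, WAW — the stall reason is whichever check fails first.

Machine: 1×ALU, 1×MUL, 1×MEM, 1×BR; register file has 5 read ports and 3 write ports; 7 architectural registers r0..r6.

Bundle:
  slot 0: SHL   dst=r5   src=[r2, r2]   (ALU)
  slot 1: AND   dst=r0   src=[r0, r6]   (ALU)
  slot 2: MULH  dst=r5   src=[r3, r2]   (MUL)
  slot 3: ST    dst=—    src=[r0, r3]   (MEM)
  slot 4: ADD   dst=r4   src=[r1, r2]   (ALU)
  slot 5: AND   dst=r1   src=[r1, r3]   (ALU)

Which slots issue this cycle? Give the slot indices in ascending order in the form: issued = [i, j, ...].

issued = [0, 3]

#0 ALU src=r2,r2 dispatched  <A:0 Mu:1 Ld:1 B:1 rd:4 wr:2>
#1 ALU src=r0,r6 held:FU  <A:0 Mu:1 Ld:1 B:1 rd:4 wr:2>
#2 MUL src=r3,r2 held:WAW  <A:0 Mu:1 Ld:1 B:1 rd:4 wr:2>
#3 MEM src=r0,r3 dispatched  <A:0 Mu:1 Ld:0 B:1 rd:2 wr:2>
#4 ALU src=r1,r2 held:FU  <A:0 Mu:1 Ld:0 B:1 rd:2 wr:2>
#5 ALU src=r1,r3 held:FU  <A:0 Mu:1 Ld:0 B:1 rd:2 wr:2>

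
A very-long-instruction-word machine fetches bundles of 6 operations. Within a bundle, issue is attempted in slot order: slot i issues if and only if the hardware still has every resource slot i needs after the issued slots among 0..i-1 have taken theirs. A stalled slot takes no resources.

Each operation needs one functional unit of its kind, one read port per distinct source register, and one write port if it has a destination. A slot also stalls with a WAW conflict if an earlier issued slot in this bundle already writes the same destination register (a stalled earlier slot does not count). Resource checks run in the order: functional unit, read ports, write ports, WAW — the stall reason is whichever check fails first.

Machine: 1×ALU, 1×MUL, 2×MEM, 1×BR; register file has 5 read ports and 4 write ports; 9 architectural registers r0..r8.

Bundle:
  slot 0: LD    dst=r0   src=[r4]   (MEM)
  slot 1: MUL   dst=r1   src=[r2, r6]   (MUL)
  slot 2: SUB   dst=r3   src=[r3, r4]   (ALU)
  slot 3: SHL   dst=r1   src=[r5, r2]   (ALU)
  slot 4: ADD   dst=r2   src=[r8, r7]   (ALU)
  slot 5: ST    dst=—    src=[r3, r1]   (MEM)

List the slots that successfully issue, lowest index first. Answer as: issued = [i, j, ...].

issued = [0, 1, 2]

(0) want 1×MEM +1rd +1wr — yes → AL1|MU1|ME1|BR1|rd4|wr3
(1) want 1×MUL +2rd +1wr — yes → AL1|MU0|ME1|BR1|rd2|wr2
(2) want 1×ALU +2rd +1wr — yes → AL0|MU0|ME1|BR1|rd0|wr1
(3) want 1×ALU +2rd +1wr — FU → AL0|MU0|ME1|BR1|rd0|wr1
(4) want 1×ALU +2rd +1wr — FU → AL0|MU0|ME1|BR1|rd0|wr1
(5) want 1×MEM +2rd +0wr — RD_PORT → AL0|MU0|ME1|BR1|rd0|wr1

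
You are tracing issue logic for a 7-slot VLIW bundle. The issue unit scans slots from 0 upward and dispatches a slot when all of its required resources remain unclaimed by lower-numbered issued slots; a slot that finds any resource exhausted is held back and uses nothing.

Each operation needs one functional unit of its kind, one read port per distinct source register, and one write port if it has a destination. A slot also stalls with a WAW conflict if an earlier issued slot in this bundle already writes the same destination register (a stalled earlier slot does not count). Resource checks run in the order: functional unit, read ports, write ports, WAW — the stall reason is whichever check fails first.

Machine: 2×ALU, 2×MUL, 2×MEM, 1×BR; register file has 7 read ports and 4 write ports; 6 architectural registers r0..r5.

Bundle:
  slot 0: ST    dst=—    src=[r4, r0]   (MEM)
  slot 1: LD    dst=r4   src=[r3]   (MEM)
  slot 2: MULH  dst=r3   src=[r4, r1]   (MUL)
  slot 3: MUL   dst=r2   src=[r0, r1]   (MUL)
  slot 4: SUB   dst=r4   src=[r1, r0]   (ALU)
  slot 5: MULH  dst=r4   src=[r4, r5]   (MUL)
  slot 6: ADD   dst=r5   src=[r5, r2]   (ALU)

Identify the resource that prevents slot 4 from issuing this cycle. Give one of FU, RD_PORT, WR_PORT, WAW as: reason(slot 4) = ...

reason(slot 4) = RD_PORT

  0. MEM ⇒ go  {2A/2Mu/1Ld/1B | 5r 4w}
  1. MEM→r4 ⇒ go  {2A/2Mu/0Ld/1B | 4r 3w}
  2. MUL→r3 ⇒ go  {2A/1Mu/0Ld/1B | 2r 2w}
  3. MUL→r2 ⇒ go  {2A/0Mu/0Ld/1B | 0r 1w}
  4. ALU→r4 ⇒ no(RD_PORT)  {2A/0Mu/0Ld/1B | 0r 1w}
  5. MUL→r4 ⇒ no(FU)  {2A/0Mu/0Ld/1B | 0r 1w}
  6. ALU→r5 ⇒ no(RD_PORT)  {2A/0Mu/0Ld/1B | 0r 1w}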